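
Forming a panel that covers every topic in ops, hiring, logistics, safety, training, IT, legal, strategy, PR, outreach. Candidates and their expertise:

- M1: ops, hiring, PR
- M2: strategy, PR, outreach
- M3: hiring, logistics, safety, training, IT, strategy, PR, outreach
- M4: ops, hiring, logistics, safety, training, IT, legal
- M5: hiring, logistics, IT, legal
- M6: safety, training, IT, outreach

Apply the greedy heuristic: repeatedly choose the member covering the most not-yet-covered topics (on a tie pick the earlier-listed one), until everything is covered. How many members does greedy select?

Pick 1: M3 covers 8 new topics (hiring, logistics, safety, training, IT, strategy, PR, outreach).
Pick 2: M4 covers 2 new topics (ops, legal).
Greedy uses 2 members.

2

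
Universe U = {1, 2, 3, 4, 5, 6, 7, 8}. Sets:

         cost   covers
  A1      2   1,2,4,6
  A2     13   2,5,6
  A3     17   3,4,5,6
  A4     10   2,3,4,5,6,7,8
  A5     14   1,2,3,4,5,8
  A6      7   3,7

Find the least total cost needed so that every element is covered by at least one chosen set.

A1, A4 cover every element at cost 2 + 10 = 12.
Any cover uses at least 2 sets; among all covering selections none totals below 12.

12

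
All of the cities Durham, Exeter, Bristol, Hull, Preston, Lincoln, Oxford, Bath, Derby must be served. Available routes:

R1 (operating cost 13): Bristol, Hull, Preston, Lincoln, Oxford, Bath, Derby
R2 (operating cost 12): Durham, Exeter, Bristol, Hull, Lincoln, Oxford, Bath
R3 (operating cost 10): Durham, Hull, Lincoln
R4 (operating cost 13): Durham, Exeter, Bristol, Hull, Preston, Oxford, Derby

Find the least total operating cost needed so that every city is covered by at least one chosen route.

R1, R2 cover every city at operating cost 13 + 12 = 25.
Any cover uses at least 2 routes; among all covering selections none totals below 25.

25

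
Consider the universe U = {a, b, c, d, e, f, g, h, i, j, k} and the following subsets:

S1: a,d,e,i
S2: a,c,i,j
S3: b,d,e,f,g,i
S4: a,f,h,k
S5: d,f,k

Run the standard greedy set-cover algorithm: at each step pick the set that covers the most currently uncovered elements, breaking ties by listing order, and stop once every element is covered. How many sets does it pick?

Pick 1: S3 covers 6 new elements (b, d, e, f, g, i).
Pick 2: S2 covers 3 new elements (a, c, j).
Pick 3: S4 covers 2 new elements (h, k).
Greedy uses 3 sets.

3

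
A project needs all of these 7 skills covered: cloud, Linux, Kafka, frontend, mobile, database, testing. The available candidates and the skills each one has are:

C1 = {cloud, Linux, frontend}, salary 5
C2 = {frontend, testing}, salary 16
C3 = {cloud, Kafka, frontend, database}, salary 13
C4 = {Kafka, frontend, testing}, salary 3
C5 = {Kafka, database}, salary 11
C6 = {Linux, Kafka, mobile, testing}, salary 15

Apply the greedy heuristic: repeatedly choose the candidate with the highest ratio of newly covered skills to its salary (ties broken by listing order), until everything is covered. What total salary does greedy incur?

34

Pick 1: C4 adds 3 new (Kafka, frontend, testing) at salary 3 (ratio 3/3).
Pick 2: C1 adds 2 new (cloud, Linux) at salary 5 (ratio 2/5).
Pick 3: C5 adds 1 new (database) at salary 11 (ratio 1/11).
Pick 4: C6 adds 1 new (mobile) at salary 15 (ratio 1/15).
Greedy total salary: 3 + 5 + 11 + 15 = 34. (The true optimum is 28, so greedy overshoots here.)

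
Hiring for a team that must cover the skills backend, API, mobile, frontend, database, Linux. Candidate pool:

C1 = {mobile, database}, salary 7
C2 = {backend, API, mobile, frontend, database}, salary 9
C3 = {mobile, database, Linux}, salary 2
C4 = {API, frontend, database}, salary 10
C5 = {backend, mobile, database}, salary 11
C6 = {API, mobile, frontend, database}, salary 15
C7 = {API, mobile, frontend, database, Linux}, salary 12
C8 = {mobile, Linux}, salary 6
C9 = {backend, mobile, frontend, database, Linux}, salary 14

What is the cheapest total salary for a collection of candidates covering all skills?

C2, C3 cover every skill at salary 9 + 2 = 11.
Any cover uses at least 2 candidates; among all covering selections none totals below 11.

11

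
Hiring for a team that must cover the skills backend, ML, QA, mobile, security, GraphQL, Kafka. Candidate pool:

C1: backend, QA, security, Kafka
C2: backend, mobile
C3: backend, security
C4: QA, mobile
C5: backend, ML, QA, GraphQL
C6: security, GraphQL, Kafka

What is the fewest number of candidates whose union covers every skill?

C1, C2, C5 together cover {backend, ML, QA, mobile, security, GraphQL, Kafka} — every skill.
No 2 of the 6 candidates cover everything (all 15 pairs fall short), so 3 is minimum.

3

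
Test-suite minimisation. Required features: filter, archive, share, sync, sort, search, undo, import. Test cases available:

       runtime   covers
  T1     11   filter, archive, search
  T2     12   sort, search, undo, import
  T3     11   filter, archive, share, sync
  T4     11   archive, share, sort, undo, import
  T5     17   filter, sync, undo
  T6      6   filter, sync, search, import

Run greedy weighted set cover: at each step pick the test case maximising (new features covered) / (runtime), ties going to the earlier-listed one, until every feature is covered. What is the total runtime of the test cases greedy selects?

17

Pick 1: T6 adds 4 new (filter, sync, search, import) at runtime 6 (ratio 4/6).
Pick 2: T4 adds 4 new (archive, share, sort, undo) at runtime 11 (ratio 4/11).
Greedy total runtime: 6 + 11 = 17.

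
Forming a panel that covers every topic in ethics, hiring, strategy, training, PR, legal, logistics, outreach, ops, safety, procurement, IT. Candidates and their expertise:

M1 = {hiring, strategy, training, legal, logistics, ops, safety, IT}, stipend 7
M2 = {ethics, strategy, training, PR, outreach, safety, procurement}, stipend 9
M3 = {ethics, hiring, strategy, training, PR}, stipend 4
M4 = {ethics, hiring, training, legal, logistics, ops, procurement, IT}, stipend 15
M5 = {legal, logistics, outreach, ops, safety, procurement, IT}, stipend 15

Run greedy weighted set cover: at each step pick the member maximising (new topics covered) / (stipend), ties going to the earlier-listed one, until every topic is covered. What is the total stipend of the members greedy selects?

20

Pick 1: M3 adds 5 new (ethics, hiring, strategy, training, PR) at stipend 4 (ratio 5/4).
Pick 2: M1 adds 5 new (legal, logistics, ops, safety, IT) at stipend 7 (ratio 5/7).
Pick 3: M2 adds 2 new (outreach, procurement) at stipend 9 (ratio 2/9).
Greedy total stipend: 4 + 7 + 9 = 20. (The true optimum is 16, so greedy overshoots here.)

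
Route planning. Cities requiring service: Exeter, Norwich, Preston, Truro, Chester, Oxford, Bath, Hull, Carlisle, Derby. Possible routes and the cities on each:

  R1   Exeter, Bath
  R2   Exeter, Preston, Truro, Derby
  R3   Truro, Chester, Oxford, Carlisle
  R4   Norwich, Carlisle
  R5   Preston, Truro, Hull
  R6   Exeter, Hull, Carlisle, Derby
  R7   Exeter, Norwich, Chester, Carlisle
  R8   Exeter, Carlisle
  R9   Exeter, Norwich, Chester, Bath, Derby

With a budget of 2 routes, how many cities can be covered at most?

Choosing R3, R9 covers {Exeter, Norwich, Truro, Chester, Oxford, Bath, Carlisle, Derby} — 8 cities.
No choice of 2 routes does better; here Preston, Hull are left uncovered.

8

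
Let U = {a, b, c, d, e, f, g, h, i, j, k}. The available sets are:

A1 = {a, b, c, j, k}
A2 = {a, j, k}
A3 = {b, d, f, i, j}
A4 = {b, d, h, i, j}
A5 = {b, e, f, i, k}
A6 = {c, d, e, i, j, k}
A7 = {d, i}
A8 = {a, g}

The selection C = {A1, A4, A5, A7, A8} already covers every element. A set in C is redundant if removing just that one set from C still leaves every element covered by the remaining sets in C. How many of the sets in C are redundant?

1

Drop A1: c uncovered — not redundant.
Drop A4: h uncovered — not redundant.
Drop A5: e, f uncovered — not redundant.
Drop A7: the rest still cover every element — redundant.
Drop A8: g uncovered — not redundant.
1 redundant: A7.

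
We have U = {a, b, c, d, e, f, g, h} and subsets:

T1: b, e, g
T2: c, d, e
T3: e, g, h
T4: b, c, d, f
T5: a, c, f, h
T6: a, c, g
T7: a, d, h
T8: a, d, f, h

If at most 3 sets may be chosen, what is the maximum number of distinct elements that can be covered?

Choosing T1, T2, T5 covers {a, b, c, d, e, f, g, h} — 8 elements.
That is all 8 elements.

8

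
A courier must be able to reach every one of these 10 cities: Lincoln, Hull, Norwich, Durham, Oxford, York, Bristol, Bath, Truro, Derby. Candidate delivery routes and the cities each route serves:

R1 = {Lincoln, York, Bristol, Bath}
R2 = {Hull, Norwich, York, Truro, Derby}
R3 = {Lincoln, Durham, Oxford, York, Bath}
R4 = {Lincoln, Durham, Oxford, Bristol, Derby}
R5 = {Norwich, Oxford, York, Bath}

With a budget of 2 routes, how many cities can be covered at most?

Choosing R2, R3 covers {Lincoln, Hull, Norwich, Durham, Oxford, York, Bath, Truro, Derby} — 9 cities.
No choice of 2 routes does better; here Bristol is left uncovered.

9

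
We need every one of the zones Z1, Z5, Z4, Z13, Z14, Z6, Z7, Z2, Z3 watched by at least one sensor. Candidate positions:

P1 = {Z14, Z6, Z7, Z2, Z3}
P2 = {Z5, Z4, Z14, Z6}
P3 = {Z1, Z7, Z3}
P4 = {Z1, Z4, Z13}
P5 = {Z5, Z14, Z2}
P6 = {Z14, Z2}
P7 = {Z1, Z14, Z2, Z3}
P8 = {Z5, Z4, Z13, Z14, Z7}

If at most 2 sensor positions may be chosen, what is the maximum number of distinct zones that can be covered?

Choosing P1, P4 covers {Z1, Z4, Z13, Z14, Z6, Z7, Z2, Z3} — 8 zones.
No choice of 2 sensor positions does better; here Z5 is left uncovered.

8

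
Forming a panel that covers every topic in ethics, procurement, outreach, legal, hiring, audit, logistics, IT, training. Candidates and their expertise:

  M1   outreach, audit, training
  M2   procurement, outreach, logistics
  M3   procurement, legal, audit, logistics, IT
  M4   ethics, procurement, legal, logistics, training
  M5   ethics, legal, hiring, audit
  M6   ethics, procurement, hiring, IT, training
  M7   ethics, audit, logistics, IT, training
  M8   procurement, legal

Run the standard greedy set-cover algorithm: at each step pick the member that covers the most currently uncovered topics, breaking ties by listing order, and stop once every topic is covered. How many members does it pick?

3

Pick 1: M3 covers 5 new topics (procurement, legal, audit, logistics, IT).
Pick 2: M6 covers 3 new topics (ethics, hiring, training).
Pick 3: M1 covers 1 new topics (outreach).
Greedy uses 3 members.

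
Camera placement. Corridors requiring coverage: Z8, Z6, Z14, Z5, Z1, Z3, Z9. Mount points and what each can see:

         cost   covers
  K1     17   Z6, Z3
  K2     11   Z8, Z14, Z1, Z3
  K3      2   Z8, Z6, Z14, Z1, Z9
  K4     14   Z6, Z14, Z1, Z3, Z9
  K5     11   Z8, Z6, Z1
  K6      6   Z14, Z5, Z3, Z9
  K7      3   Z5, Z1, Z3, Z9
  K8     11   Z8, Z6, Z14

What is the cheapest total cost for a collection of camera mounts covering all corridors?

K3, K7 cover every corridor at cost 2 + 3 = 5.
Any cover uses at least 2 camera mounts; among all covering selections none totals below 5.

5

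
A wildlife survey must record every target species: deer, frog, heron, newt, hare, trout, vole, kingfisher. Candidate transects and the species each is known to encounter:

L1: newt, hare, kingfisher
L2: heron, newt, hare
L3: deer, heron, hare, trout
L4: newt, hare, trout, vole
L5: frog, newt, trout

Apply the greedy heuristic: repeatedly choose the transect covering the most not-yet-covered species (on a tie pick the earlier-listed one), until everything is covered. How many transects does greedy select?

Pick 1: L3 covers 4 new species (deer, heron, hare, trout).
Pick 2: L1 covers 2 new species (newt, kingfisher).
Pick 3: L4 covers 1 new species (vole).
Pick 4: L5 covers 1 new species (frog).
Greedy uses 4 transects.

4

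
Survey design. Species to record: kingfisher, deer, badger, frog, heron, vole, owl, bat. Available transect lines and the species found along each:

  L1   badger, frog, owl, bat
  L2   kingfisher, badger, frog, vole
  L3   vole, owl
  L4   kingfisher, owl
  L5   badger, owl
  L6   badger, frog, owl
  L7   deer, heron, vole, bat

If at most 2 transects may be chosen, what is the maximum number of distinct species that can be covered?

Choosing L1, L7 covers {deer, badger, frog, heron, vole, owl, bat} — 7 species.
No choice of 2 transects does better; here kingfisher is left uncovered.

7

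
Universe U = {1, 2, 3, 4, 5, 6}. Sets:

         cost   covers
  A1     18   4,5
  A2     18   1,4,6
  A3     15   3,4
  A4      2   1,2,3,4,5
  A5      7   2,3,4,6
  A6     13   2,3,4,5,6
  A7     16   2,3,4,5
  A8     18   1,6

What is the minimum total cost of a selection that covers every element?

9

A4, A5 cover every element at cost 2 + 7 = 9.
Any cover uses at least 2 sets; among all covering selections none totals below 9.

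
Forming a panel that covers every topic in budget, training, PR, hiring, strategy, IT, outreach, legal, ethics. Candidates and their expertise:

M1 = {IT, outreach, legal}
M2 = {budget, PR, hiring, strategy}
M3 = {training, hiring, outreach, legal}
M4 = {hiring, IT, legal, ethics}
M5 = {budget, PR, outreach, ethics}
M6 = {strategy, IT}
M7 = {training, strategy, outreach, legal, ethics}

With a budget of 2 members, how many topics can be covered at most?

Choosing M2, M7 covers {budget, training, PR, hiring, strategy, outreach, legal, ethics} — 8 topics.
No choice of 2 members does better; here IT is left uncovered.

8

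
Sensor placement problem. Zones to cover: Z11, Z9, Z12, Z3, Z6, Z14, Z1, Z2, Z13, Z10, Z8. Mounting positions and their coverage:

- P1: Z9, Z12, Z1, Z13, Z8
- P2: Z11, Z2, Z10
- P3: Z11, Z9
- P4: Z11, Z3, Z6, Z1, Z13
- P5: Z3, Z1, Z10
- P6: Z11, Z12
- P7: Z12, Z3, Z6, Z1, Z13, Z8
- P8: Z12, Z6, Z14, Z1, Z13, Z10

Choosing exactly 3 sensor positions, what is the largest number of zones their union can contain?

Choosing P1, P2, P4 covers {Z11, Z9, Z12, Z3, Z6, Z1, Z2, Z13, Z10, Z8} — 10 zones.
No choice of 3 sensor positions does better; here Z14 is left uncovered.

10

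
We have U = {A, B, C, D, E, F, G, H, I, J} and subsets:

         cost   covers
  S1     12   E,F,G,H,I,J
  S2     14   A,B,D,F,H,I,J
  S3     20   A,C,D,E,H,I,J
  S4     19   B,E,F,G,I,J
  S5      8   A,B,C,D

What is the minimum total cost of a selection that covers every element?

20

S1, S5 cover every element at cost 12 + 8 = 20.
Any cover uses at least 2 sets; among all covering selections none totals below 20.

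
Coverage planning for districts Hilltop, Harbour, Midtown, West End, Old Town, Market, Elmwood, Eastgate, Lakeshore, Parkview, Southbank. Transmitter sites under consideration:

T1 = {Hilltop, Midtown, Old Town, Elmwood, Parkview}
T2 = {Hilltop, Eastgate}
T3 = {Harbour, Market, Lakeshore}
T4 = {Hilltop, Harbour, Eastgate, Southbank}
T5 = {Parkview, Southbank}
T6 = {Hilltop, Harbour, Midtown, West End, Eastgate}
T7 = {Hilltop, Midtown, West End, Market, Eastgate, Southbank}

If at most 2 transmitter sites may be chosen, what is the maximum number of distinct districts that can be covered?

9

Choosing T1, T7 covers {Hilltop, Midtown, West End, Old Town, Market, Elmwood, Eastgate, Parkview, Southbank} — 9 districts.
No choice of 2 transmitter sites does better; here Harbour, Lakeshore are left uncovered.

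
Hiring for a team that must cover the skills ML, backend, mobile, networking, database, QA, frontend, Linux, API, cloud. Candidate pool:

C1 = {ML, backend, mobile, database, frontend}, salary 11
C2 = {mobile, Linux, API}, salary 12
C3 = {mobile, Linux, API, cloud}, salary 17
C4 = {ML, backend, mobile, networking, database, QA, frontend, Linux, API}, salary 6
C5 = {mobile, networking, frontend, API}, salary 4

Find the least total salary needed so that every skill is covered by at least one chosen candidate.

23

C3, C4 cover every skill at salary 17 + 6 = 23.
Any cover uses at least 2 candidates; among all covering selections none totals below 23.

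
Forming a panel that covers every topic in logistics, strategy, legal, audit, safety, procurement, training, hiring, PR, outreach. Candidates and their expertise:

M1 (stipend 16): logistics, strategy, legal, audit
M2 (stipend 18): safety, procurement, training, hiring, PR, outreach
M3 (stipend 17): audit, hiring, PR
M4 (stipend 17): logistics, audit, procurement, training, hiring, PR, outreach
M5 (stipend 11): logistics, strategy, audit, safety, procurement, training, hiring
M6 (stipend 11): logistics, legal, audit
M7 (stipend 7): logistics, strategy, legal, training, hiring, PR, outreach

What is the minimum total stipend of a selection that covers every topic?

18

M5, M7 cover every topic at stipend 11 + 7 = 18.
Any cover uses at least 2 members; among all covering selections none totals below 18.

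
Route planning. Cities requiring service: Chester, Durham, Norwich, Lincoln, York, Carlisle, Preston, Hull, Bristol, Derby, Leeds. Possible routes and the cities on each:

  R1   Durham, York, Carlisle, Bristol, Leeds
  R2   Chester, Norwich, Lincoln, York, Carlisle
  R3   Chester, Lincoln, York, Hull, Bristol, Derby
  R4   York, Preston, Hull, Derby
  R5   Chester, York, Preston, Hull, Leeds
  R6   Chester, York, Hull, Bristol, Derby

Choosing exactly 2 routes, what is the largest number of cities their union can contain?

Choosing R1, R3 covers {Chester, Durham, Lincoln, York, Carlisle, Hull, Bristol, Derby, Leeds} — 9 cities.
No choice of 2 routes does better; here Norwich, Preston are left uncovered.

9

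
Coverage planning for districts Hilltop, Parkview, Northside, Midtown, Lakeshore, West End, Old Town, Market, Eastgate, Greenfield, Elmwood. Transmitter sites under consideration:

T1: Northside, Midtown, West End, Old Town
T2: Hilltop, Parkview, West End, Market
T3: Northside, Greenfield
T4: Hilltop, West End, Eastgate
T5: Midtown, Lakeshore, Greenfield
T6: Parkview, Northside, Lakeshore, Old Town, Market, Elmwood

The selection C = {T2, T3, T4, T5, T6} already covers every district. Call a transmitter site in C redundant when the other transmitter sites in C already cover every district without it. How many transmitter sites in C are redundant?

Drop T2: the rest still cover every district — redundant.
Drop T3: the rest still cover every district — redundant.
Drop T4: Eastgate uncovered — not redundant.
Drop T5: Midtown uncovered — not redundant.
Drop T6: Old Town, Elmwood uncovered — not redundant.
2 redundant: T2, T3.

2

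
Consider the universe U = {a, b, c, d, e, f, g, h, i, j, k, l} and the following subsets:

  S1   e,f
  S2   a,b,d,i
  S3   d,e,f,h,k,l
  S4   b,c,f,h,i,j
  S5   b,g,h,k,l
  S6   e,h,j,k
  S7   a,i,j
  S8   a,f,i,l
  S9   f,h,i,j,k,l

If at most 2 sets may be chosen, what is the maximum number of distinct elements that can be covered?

Choosing S3, S4 covers {b, c, d, e, f, h, i, j, k, l} — 10 elements.
No choice of 2 sets does better; here a, g are left uncovered.

10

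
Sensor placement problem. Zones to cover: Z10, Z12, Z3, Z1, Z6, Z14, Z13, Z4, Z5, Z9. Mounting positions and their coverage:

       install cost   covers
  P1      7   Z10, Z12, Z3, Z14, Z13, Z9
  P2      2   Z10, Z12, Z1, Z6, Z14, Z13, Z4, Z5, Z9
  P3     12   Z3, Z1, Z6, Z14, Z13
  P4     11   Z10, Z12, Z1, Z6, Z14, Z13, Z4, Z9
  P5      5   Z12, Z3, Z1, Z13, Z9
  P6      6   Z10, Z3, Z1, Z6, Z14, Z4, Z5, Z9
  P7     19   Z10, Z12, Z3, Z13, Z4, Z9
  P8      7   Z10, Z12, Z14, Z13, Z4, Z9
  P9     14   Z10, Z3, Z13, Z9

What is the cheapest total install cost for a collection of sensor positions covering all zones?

7

P2, P5 cover every zone at install cost 2 + 5 = 7.
Any cover uses at least 2 sensor positions; among all covering selections none totals below 7.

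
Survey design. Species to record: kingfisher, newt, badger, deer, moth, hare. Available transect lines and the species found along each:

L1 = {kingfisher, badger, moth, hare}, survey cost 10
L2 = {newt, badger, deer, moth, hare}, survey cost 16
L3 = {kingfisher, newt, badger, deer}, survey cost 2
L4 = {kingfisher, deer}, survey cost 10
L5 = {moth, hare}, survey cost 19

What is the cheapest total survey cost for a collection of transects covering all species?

12

L1, L3 cover every species at survey cost 10 + 2 = 12.
Any cover uses at least 2 transects; among all covering selections none totals below 12.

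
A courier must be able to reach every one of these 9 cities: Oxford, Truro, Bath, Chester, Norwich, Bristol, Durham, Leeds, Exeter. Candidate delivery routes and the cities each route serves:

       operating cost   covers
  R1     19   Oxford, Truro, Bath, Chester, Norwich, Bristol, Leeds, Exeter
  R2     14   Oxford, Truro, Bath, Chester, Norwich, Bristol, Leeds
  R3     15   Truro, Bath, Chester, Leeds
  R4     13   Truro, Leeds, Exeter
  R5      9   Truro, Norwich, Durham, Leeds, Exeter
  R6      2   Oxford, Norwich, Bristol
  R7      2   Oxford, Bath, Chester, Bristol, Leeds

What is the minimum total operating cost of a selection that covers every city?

11

R5, R7 cover every city at operating cost 9 + 2 = 11.
Any cover uses at least 2 routes; among all covering selections none totals below 11.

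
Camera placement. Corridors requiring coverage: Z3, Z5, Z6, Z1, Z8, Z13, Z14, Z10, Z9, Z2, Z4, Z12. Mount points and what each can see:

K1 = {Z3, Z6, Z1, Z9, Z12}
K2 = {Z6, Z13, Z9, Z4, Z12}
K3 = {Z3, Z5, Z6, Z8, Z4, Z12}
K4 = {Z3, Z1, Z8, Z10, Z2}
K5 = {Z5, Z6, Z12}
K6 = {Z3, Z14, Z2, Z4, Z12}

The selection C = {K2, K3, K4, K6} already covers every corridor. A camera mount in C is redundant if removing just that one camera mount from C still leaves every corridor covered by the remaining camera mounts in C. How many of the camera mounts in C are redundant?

0

Drop K2: Z13, Z9 uncovered — not redundant.
Drop K3: Z5 uncovered — not redundant.
Drop K4: Z1, Z10 uncovered — not redundant.
Drop K6: Z14 uncovered — not redundant.
None of the camera mounts in C is redundant.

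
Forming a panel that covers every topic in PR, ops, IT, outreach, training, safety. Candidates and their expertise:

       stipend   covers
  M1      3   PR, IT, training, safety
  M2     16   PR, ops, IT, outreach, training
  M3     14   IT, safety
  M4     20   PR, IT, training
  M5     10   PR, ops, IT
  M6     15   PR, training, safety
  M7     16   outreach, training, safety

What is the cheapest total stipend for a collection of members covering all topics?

19

M1, M2 cover every topic at stipend 3 + 16 = 19.
Any cover uses at least 2 members; among all covering selections none totals below 19.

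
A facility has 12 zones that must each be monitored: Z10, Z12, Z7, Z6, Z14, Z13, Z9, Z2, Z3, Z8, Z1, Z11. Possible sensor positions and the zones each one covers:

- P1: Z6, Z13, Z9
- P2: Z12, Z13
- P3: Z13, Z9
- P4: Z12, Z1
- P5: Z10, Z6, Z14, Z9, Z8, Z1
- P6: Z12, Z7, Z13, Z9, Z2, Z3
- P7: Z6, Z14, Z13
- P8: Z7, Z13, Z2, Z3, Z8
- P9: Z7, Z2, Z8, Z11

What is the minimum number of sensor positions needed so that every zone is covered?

P5, P6, P9 together cover {Z10, Z12, Z7, Z6, Z14, Z13, Z9, Z2, Z3, Z8, Z1, Z11} — every zone.
No 2 of the 9 sensor positions cover everything (all 36 pairs fall short), so 3 is minimum.

3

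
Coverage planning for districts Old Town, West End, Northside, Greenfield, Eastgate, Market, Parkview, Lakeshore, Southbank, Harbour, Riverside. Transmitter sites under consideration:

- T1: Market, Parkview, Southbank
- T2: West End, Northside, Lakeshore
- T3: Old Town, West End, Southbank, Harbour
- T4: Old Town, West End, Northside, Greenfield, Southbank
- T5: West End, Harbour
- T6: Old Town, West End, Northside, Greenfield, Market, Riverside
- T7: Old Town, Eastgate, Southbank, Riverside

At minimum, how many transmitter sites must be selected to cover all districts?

T1, T2, T3, T4, T7 together cover {Old Town, West End, Northside, Greenfield, Eastgate, Market, Parkview, Lakeshore, Southbank, Harbour, Riverside} — every district.
No 4 of the 7 transmitter sites cover everything (all 35 size-4 selections fall short), so 5 is minimum.

5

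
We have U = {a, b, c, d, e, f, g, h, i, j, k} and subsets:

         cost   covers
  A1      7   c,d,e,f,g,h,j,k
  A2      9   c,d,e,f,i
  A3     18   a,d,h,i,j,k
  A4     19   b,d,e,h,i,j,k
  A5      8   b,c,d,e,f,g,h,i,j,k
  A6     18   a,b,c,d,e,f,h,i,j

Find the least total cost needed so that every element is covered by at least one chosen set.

25

A1, A6 cover every element at cost 7 + 18 = 25.
Any cover uses at least 2 sets; among all covering selections none totals below 25.
Greedy by coverage-per-cost would pick A5, A3 for 26 — worse than the optimum 25.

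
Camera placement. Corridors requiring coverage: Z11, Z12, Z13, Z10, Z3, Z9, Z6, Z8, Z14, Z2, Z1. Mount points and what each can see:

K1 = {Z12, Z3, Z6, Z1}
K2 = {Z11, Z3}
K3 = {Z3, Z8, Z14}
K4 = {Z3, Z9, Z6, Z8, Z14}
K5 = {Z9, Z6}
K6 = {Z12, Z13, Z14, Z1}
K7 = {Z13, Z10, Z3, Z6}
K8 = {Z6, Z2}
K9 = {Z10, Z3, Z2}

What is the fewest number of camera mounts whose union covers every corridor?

K2, K4, K6, K9 together cover {Z11, Z12, Z13, Z10, Z3, Z9, Z6, Z8, Z14, Z2, Z1} — every corridor.
No 3 of the 9 camera mounts cover everything (all 84 triples fall short), so 4 is minimum.

4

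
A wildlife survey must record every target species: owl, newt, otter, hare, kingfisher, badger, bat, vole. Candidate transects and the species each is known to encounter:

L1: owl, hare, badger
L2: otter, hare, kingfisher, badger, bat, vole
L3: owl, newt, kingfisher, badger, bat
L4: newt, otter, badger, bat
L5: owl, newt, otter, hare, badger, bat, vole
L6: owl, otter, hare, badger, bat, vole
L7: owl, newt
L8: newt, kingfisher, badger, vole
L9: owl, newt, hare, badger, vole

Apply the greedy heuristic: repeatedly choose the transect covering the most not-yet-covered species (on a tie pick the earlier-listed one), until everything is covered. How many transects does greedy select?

Pick 1: L5 covers 7 new species (owl, newt, otter, hare, badger, bat, vole).
Pick 2: L2 covers 1 new species (kingfisher).
Greedy uses 2 transects.

2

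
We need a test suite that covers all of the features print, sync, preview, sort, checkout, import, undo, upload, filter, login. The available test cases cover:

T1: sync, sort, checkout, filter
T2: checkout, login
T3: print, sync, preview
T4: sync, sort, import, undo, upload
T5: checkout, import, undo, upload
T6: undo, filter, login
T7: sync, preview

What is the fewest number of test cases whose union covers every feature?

4

T1, T2, T3, T4 together cover {print, sync, preview, sort, checkout, import, undo, upload, filter, login} — every feature.
No 3 of the 7 test cases cover everything (all 35 triples fall short), so 4 is minimum.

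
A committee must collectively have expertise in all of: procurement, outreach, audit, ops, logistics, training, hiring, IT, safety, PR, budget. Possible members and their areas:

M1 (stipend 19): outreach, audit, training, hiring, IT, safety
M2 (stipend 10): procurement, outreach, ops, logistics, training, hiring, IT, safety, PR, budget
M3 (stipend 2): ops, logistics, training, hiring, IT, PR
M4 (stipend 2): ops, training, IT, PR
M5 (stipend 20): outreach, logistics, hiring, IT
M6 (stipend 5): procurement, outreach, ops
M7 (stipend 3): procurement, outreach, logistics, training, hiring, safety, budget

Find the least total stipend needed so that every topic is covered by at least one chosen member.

M1, M3, M7 cover every topic at stipend 19 + 2 + 3 = 24.
Any cover uses at least 2 members; among all covering selections none totals below 24.

24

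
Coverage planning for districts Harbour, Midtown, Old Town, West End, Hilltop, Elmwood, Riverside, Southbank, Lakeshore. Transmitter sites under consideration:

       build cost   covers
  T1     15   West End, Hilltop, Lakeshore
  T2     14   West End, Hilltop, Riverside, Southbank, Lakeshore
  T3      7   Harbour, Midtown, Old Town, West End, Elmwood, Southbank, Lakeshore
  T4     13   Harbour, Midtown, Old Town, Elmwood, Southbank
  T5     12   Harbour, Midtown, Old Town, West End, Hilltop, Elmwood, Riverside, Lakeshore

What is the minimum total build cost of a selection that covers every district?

T3, T5 cover every district at build cost 7 + 12 = 19.
Any cover uses at least 2 transmitter sites; among all covering selections none totals below 19.

19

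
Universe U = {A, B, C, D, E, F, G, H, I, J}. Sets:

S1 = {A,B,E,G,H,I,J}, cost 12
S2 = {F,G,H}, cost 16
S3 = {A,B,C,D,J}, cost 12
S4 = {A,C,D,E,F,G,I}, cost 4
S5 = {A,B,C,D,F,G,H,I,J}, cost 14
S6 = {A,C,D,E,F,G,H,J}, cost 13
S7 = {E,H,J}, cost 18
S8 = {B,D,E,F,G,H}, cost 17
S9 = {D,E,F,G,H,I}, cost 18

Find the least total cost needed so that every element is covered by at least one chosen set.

S1, S4 cover every element at cost 12 + 4 = 16.
Any cover uses at least 2 sets; among all covering selections none totals below 16.

16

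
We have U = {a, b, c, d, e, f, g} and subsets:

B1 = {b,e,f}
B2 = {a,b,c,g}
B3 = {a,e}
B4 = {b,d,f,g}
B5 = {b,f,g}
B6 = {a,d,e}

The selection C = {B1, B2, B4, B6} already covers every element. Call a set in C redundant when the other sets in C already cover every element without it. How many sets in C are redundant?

3

Drop B1: the rest still cover every element — redundant.
Drop B2: c uncovered — not redundant.
Drop B4: the rest still cover every element — redundant.
Drop B6: the rest still cover every element — redundant.
3 redundant: B1, B4, B6.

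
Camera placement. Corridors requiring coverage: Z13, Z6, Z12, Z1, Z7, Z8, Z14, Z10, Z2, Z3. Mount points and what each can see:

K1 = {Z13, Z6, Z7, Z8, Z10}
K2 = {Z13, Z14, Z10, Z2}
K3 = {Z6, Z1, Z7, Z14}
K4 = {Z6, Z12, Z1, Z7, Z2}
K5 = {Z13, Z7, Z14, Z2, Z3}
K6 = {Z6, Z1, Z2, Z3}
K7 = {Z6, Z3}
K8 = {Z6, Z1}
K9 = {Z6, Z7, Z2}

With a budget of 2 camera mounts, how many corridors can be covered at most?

8

Choosing K1, K4 covers {Z13, Z6, Z12, Z1, Z7, Z8, Z10, Z2} — 8 corridors.
No choice of 2 camera mounts does better; here Z14, Z3 are left uncovered.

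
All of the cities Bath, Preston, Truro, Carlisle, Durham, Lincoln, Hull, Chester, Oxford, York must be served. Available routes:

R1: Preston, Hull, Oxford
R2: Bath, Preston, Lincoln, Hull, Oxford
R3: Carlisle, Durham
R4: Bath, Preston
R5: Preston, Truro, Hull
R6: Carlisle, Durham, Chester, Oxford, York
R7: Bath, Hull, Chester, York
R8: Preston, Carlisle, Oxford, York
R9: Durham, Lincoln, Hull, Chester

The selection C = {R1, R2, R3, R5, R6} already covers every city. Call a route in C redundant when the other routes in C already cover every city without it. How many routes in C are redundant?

Drop R1: the rest still cover every city — redundant.
Drop R2: Bath, Lincoln uncovered — not redundant.
Drop R3: the rest still cover every city — redundant.
Drop R5: Truro uncovered — not redundant.
Drop R6: Chester, York uncovered — not redundant.
2 redundant: R1, R3.

2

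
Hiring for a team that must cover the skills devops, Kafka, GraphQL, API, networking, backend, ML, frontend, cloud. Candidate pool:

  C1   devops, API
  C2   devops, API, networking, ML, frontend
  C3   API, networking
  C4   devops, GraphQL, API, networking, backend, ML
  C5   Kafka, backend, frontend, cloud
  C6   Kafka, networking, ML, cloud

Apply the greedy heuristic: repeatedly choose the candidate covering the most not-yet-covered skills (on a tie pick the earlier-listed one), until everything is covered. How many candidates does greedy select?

2

Pick 1: C4 covers 6 new skills (devops, GraphQL, API, networking, backend, ML).
Pick 2: C5 covers 3 new skills (Kafka, frontend, cloud).
Greedy uses 2 candidates.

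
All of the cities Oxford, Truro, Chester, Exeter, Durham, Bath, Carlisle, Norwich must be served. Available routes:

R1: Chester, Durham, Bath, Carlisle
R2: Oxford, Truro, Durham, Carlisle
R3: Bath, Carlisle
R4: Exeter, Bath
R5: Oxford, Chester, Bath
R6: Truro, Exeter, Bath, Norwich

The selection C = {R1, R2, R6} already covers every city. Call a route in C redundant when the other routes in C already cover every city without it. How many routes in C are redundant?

Drop R1: Chester uncovered — not redundant.
Drop R2: Oxford uncovered — not redundant.
Drop R6: Exeter, Norwich uncovered — not redundant.
None of the routes in C is redundant.

0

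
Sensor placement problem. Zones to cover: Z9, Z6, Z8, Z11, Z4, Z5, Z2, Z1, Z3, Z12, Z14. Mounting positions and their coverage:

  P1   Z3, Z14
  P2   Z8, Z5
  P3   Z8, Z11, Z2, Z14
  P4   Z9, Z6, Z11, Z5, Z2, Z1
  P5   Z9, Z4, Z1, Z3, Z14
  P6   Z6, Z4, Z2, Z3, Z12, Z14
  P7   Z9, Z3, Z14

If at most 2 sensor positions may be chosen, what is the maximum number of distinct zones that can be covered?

10

Choosing P4, P6 covers {Z9, Z6, Z11, Z4, Z5, Z2, Z1, Z3, Z12, Z14} — 10 zones.
No choice of 2 sensor positions does better; here Z8 is left uncovered.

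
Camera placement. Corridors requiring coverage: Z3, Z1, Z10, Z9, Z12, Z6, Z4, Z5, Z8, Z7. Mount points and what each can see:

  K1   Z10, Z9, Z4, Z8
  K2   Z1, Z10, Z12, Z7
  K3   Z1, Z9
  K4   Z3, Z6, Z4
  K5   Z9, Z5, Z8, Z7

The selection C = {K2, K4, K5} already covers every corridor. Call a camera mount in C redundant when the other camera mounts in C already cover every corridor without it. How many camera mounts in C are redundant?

Drop K2: Z1, Z10, Z12 uncovered — not redundant.
Drop K4: Z3, Z6, Z4 uncovered — not redundant.
Drop K5: Z9, Z5, Z8 uncovered — not redundant.
None of the camera mounts in C is redundant.

0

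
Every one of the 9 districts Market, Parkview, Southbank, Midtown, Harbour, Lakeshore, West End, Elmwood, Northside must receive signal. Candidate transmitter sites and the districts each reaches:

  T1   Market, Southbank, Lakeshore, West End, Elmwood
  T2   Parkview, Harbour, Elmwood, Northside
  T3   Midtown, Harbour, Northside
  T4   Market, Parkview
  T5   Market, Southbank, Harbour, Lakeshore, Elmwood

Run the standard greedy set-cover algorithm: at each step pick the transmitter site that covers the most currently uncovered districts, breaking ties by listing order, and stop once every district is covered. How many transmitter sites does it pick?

Pick 1: T1 covers 5 new districts (Market, Southbank, Lakeshore, West End, Elmwood).
Pick 2: T2 covers 3 new districts (Parkview, Harbour, Northside).
Pick 3: T3 covers 1 new districts (Midtown).
Greedy uses 3 transmitter sites.

3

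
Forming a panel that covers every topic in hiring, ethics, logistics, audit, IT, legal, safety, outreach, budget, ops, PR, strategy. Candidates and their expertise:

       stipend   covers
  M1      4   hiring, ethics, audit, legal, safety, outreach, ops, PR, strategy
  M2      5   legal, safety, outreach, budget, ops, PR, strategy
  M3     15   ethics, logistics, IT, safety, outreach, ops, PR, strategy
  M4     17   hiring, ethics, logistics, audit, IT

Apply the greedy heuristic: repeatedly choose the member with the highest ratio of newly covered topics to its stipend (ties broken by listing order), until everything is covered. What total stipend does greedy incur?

Pick 1: M1 adds 9 new (hiring, ethics, audit, legal, safety, outreach, ops, PR, strategy) at stipend 4 (ratio 9/4).
Pick 2: M2 adds 1 new (budget) at stipend 5 (ratio 1/5).
Pick 3: M3 adds 2 new (logistics, IT) at stipend 15 (ratio 2/15).
Greedy total stipend: 4 + 5 + 15 = 24. (The true optimum is 22, so greedy overshoots here.)

24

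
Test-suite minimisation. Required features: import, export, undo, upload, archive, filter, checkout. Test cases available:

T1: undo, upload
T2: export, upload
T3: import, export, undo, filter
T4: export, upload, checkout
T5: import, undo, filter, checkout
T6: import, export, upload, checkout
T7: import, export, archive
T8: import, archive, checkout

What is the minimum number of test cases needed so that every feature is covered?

3

T1, T3, T8 together cover {import, export, undo, upload, archive, filter, checkout} — every feature.
No 2 of the 8 test cases cover everything (all 28 pairs fall short), so 3 is minimum.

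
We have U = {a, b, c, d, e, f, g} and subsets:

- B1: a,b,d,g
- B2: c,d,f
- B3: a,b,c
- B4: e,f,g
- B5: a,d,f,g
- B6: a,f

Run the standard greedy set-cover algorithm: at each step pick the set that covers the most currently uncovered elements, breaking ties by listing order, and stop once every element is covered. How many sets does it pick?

Pick 1: B1 covers 4 new elements (a, b, d, g).
Pick 2: B2 covers 2 new elements (c, f).
Pick 3: B4 covers 1 new elements (e).
Greedy uses 3 sets.

3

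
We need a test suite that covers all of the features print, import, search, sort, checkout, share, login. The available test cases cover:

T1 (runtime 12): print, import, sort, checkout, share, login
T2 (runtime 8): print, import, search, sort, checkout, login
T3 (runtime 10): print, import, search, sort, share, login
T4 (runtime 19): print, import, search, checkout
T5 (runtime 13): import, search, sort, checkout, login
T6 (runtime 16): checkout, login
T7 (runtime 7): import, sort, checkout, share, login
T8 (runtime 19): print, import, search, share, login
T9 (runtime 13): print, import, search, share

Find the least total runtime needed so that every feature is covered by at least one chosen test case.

T2, T7 cover every feature at runtime 8 + 7 = 15.
Any cover uses at least 2 test cases; among all covering selections none totals below 15.

15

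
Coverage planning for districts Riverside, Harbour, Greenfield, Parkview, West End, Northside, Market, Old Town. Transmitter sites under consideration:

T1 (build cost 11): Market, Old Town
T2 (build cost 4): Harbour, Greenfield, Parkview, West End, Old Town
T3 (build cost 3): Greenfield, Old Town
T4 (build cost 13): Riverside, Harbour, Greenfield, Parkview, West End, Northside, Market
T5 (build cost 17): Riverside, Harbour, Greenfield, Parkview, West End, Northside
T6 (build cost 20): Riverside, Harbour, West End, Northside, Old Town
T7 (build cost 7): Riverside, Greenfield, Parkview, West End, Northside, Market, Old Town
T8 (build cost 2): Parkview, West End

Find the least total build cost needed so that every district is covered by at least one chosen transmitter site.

11

T2, T7 cover every district at build cost 4 + 7 = 11.
Any cover uses at least 2 transmitter sites; among all covering selections none totals below 11.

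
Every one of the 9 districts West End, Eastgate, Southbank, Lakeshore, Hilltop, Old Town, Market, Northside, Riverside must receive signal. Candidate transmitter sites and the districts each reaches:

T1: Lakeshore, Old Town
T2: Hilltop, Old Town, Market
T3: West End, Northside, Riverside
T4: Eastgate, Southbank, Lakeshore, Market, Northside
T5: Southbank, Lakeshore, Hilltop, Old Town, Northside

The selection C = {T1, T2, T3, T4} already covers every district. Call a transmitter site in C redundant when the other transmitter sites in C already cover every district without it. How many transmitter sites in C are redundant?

Drop T1: the rest still cover every district — redundant.
Drop T2: Hilltop uncovered — not redundant.
Drop T3: West End, Riverside uncovered — not redundant.
Drop T4: Eastgate, Southbank uncovered — not redundant.
1 redundant: T1.

1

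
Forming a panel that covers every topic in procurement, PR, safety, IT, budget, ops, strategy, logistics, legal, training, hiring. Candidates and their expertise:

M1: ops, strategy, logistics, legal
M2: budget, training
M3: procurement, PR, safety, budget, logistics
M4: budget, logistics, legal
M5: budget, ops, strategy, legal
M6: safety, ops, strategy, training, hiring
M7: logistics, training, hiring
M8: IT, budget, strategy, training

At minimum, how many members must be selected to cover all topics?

M1, M3, M6, M8 together cover {procurement, PR, safety, IT, budget, ops, strategy, logistics, legal, training, hiring} — every topic.
No 3 of the 8 members cover everything (all 56 triples fall short), so 4 is minimum.

4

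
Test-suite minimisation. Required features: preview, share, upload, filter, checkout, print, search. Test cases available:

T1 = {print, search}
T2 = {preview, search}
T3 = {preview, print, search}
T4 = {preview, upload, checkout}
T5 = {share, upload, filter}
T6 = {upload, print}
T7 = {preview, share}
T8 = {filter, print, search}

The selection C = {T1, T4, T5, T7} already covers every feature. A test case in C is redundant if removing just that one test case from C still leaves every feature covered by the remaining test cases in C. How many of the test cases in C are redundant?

Drop T1: print, search uncovered — not redundant.
Drop T4: checkout uncovered — not redundant.
Drop T5: filter uncovered — not redundant.
Drop T7: the rest still cover every feature — redundant.
1 redundant: T7.

1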